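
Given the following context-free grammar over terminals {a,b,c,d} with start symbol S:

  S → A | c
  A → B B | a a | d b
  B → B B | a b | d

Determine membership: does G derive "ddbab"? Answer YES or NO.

CNF form of G:
  S -> B B | T0 T0 | T1 T2 | c
  A -> B B | T0 T0 | T1 T2
  B -> B B | T0 T2 | d
  T0 -> a
  T1 -> d
  T2 -> b

CYK fill:
  [0..0]={B,T1}  "d"  orig:{B}
  [1..1]={B,T1}  "d"  orig:{B}
  [2..2]={T2}  "b"  orig:{}
  [3..3]={T0}  "a"  orig:{}
  [4..4]={T2}  "b"  orig:{}
  [0..1]={A,B,S}  "dd"
  [1..2]={A,S}  "db"
  [2..3]=∅  "ba"
  [3..4]={B}  "ab"
  [0..2]=∅  "ddb"
  [1..3]=∅  "dba"
  [2..4]=∅  "bab"
  [0..3]=∅  "ddba"
  [1..4]=∅  "dbab"
  [0..4]=∅  "ddbab"

S ∉ T[0,4] ⇒ NO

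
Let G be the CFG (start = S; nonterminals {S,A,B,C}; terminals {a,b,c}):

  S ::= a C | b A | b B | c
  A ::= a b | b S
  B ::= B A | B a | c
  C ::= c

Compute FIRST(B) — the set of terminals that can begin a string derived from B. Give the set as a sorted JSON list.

Compute FIRST by fixpoint:
iter 1:
  A via A→a b: +{a}
  A via A→b S: +{b}
  B via B→c: +{c}
  C via C→c: +{c}
  S via S→a C: +{a}
  S via S→b A: +{b}
  S via S→c: +{c}
  FIRST(S)={a,b,c}  FIRST(A)={a,b}  FIRST(B)={c}  FIRST(C)={c}
iter 2: (stable)
  FIRST(S)={a,b,c}  FIRST(A)={a,b}  FIRST(B)={c}  FIRST(C)={c}

FIRST(B) = ["c"]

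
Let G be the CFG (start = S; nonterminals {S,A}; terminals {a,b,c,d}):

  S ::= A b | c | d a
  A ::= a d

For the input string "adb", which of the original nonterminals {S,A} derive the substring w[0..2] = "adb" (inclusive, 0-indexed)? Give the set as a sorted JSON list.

Convert to CNF:
  S -> A T2 | T1 T0 | c
  A -> T0 T1
  T0 -> a
  T1 -> d
  T2 -> b

Fill CYK table bottom-up, restricted to cells inside w[0..2]:
  [0..0]={T0}  "a"  orig:{}
  [1..1]={T1}  "d"  orig:{}
  [2..2]={T2}  "b"  orig:{}
  [0..1]={A}  "ad"
  [1..2]=∅  "db"
  [0..2]={S}  "adb"

Original NTs in T[0,2] deriving "adb": ["S"]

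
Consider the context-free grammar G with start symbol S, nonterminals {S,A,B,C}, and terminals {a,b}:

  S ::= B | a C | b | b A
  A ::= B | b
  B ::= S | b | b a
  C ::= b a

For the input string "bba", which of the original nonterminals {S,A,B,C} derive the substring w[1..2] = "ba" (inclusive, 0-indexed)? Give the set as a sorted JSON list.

Convert to CNF:
  S -> T0 C | T1 A | T1 T0 | b
  A -> T0 C | T1 A | T1 T0 | b
  B -> T0 C | T1 A | T1 T0 | b
  C -> T1 T0
  T0 -> a
  T1 -> b

CYK fill — only the sub-triangle for w[1..2]:
  cell(1,1) b: {A,B,S,T1}  orig:{A,B,S}
  cell(2,2) a: {T0}  orig:{}
  cell(1,2) ba: {A,B,C,S}

Original NTs in T[1,2] deriving "ba": ["A", "B", "C", "S"]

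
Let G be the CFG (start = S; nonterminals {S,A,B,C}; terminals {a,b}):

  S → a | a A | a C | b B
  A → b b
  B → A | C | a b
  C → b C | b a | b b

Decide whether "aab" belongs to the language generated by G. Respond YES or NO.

Convert to CNF:
  S -> T0 B | T1 A | T1 C | a
  A -> T0 T0
  B -> T0 C | T0 T0 | T0 T1 | T1 T0
  C -> T0 C | T0 T0 | T0 T1
  T0 -> b
  T1 -> a

Fill CYK table bottom-up:
  cell(0,0) a: {S,T1}  orig:{S}
  cell(1,1) a: {S,T1}  orig:{S}
  cell(2,2) b: {T0}  orig:{}
  cell(0,1) aa: ∅
  cell(1,2) ab: {B}
  cell(0,2) aab: ∅

S ∉ T[0,2] ⇒ NO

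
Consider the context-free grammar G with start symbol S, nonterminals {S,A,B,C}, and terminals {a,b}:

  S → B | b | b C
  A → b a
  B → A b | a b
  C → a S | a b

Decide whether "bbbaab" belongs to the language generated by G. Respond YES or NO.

CNF form of G:
  S -> A T0 | T0 C | T1 T0 | b
  A -> T0 T1
  B -> A T0 | T1 T0
  C -> T1 S | T1 T0
  T0 -> b
  T1 -> a

Fill CYK table bottom-up:
  T[0,0] 'b' = {S,T0}  orig:{S}
  T[1,1] 'b' = {S,T0}  orig:{S}
  T[2,2] 'b' = {S,T0}  orig:{S}
  T[3,3] 'a' = {T1}  orig:{}
  T[4,4] 'a' = {T1}  orig:{}
  T[5,5] 'b' = {S,T0}  orig:{S}
  T[0,1] 'bb' = ∅
  T[1,2] 'bb' = ∅
  T[2,3] 'ba' = {A}
  T[3,4] 'aa' = ∅
  T[4,5] 'ab' = {B,C,S}
  T[0,2] 'bbb' = ∅
  T[1,3] 'bba' = ∅
  T[2,4] 'baa' = ∅
  T[3,5] 'aab' = {C}
  T[0,3] 'bbba' = ∅
  T[1,4] 'bbaa' = ∅
  T[2,5] 'baab' = {S}
  T[0,4] 'bbbaa' = ∅
  T[1,5] 'bbaab' = ∅
  T[0,5] 'bbbaab' = ∅

S ∉ T[0,5] ⇒ NO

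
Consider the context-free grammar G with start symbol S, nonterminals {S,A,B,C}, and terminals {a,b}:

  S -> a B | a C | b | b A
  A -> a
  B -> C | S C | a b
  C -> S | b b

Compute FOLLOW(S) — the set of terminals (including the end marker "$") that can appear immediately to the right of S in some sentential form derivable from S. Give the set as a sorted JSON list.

Compute FIRST by fixpoint:
[1]
  A via A→a: +{a}
  B via B→a b: +{a}
  C via C→b b: +{b}
  S via S→a B: +{a}
  S via S→b: +{b}
  FIRST[S]={a,b}  FIRST[A]={a}  FIRST[B]={a}  FIRST[C]={b}
[2]
  B via B→C: +{b}
  C via C→S: +{a}
  FIRST[S]={a,b}  FIRST[A]={a}  FIRST[B]={a,b}  FIRST[C]={a,b}
[3] (no change)
  FIRST[S]={a,b}  FIRST[A]={a}  FIRST[B]={a,b}  FIRST[C]={a,b}

FOLLOW iteration:
seed FOLLOW(S) with $
iter 1:
  B→S C: FOLLOW(S) ⊇ FIRST(C) = {a,b}; new: +{a,b}
  S→a B: FOLLOW(B) ⊇ FOLLOW(S) ⊇ {$,a,b}; new: +{$,a,b}
  S→a C: FOLLOW(C) ⊇ FOLLOW(S) ⊇ {$,a,b}; new: +{$,a,b}
  S→b A: FOLLOW(A) ⊇ FOLLOW(S) ⊇ {$,a,b}; new: +{$,a,b}
  FOLLOW[S]={$,a,b}  FOLLOW[A]={$,a,b}  FOLLOW[B]={$,a,b}  FOLLOW[C]={$,a,b}
iter 2: done
  FOLLOW[S]={$,a,b}  FOLLOW[A]={$,a,b}  FOLLOW[B]={$,a,b}  FOLLOW[C]={$,a,b}

FOLLOW(S) = ["$", "a", "b"]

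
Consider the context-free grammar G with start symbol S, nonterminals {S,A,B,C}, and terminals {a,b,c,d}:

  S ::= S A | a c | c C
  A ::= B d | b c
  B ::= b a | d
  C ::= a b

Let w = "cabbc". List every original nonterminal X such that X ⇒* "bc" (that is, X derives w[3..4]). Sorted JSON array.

CNF form of G:
  S -> S A | T2 C | T3 T2
  A -> B T0 | T1 T2
  B -> T1 T3 | d
  C -> T3 T1
  T0 -> d
  T1 -> b
  T2 -> c
  T3 -> a

Fill CYK table bottom-up — only the sub-triangle for w[3..4]:
  cell(3,3) b: {T1}  orig:{}
  cell(4,4) c: {T2}  orig:{}
  cell(3,4) bc: {A}

Original NTs in T[3,4] deriving "bc": ["A"]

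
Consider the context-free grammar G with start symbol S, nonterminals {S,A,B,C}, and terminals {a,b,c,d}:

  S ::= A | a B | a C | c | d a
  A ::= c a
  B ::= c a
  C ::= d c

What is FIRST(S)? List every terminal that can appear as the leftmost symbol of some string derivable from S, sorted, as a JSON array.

Compute FIRST by fixpoint:
pass 1:
  A via A→c a: +{c}
  B via B→c a: +{c}
  C via C→d c: +{d}
  S via S→A: +{c}
  S via S→a B: +{a}
  S via S→d a: +{d}
  S: {a,c,d}  A: {c}  B: {c}  C: {d}
pass 2: (no change)
  S: {a,c,d}  A: {c}  B: {c}  C: {d}

FIRST(S) = ["a", "c", "d"]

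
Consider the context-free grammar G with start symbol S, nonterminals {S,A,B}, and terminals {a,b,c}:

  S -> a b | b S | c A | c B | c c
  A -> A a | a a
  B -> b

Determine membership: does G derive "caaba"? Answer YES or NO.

Convert to CNF:
  S -> T0 T1 | T1 S | T2 A | T2 B | T2 T2
  A -> A T0 | T0 T0
  B -> b
  T0 -> a
  T1 -> b
  T2 -> c

CYK fill:
  cell(0,0) c: {T2}  orig:{}
  cell(1,1) a: {T0}  orig:{}
  cell(2,2) a: {T0}  orig:{}
  cell(3,3) b: {B,T1}  orig:{B}
  cell(4,4) a: {T0}  orig:{}
  cell(0,1) ca: ∅
  cell(1,2) aa: {A}
  cell(2,3) ab: {S}
  cell(3,4) ba: ∅
  cell(0,2) caa: {S}
  cell(1,3) aab: ∅
  cell(2,4) aba: ∅
  cell(0,3) caab: ∅
  cell(1,4) aaba: ∅
  cell(0,4) caaba: ∅

S ∉ T[0,4] ⇒ NO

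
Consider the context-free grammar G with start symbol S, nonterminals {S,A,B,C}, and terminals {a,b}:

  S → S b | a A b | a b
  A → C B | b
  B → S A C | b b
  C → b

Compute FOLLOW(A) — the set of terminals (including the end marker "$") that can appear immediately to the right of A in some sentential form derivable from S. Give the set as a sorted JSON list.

Compute FIRST by fixpoint:
[1]
  A via A→b: +{b}
  B via B→b b: +{b}
  C via C→b: +{b}
  S via S→a A b: +{a}
  FIRST(S)={a}  FIRST(A)={b}  FIRST(B)={b}  FIRST(C)={b}
[2]
  B via B→S A C: +{a}
  FIRST(S)={a}  FIRST(A)={b}  FIRST(B)={a,b}  FIRST(C)={b}
[3] (no change)
  FIRST(S)={a}  FIRST(A)={b}  FIRST(B)={a,b}  FIRST(C)={b}

FOLLOW sets:
initialize: $ ∈ FOLLOW(S)
iter 1:
  A→C B: FOLLOW(C) ⊇ FIRST(B) = {a,b}; new: +{a,b}
  B→S A C: FOLLOW(S) ⊇ FIRST(A) = {b}; new: +{b}
  B→S A C: FOLLOW(A) ⊇ FIRST(C) = {b}; new: +{b}
  S: {$,b}  A: {b}  B: {}  C: {a,b}
iter 2:
  A→C B: FOLLOW(B) ⊇ FOLLOW(A) ⊇ {b}; new: +{b}
  S: {$,b}  A: {b}  B: {b}  C: {a,b}
iter 3: — fixpoint
  S: {$,b}  A: {b}  B: {b}  C: {a,b}

FOLLOW(A) = ["b"]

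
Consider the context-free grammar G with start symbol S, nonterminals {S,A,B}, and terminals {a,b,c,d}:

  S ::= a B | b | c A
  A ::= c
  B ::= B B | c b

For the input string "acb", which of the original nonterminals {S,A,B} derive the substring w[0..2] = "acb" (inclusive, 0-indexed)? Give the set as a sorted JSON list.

Convert to CNF:
  S -> T0 A | T2 B | b
  A -> c
  B -> B B | T0 T1
  T0 -> c
  T1 -> b
  T2 -> a

CYK fill — only the sub-triangle for w[0..2]:
  [0..0]={T2}  "a"  orig:{}
  [1..1]={A,T0}  "c"  orig:{A}
  [2..2]={S,T1}  "b"  orig:{S}
  [0..1]=∅  "ac"
  [1..2]={B}  "cb"
  [0..2]={S}  "acb"

Original NTs in T[0,2] deriving "acb": ["S"]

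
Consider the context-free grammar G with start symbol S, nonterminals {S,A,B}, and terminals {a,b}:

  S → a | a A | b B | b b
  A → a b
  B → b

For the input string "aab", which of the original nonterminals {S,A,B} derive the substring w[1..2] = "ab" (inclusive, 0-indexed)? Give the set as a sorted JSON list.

Convert to CNF:
  S -> T0 A | T1 B | T1 T1 | a
  A -> T0 T1
  B -> b
  T0 -> a
  T1 -> b

Fill CYK table bottom-up, restricted to cells inside w[1..2]:
  cell(1,1) a: {S,T0}  orig:{S}
  cell(2,2) b: {B,T1}  orig:{B}
  cell(1,2) ab: {A}

Original NTs in T[1,2] deriving "ab": ["A"]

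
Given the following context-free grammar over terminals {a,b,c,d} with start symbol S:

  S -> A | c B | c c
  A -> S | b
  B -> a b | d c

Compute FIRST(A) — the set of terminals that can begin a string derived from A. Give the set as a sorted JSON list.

FIRST iteration:
iter 1:
  A via A→b: +{b}
  B via B→a b: +{a}
  B via B→d c: +{d}
  S via S→A: +{b}
  S via S→c B: +{c}
  S: {b,c}  A: {b}  B: {a,d}
iter 2:
  A via A→S: +{c}
  S: {b,c}  A: {b,c}  B: {a,d}
iter 3: (no change)
  S: {b,c}  A: {b,c}  B: {a,d}

FIRST(A) = ["b", "c"]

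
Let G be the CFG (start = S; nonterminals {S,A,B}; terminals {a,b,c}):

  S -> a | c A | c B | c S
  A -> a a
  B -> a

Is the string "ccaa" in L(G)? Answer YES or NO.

Convert to CNF:
  S -> T1 A | T1 B | T1 S | a
  A -> T0 T0
  B -> a
  T0 -> a
  T1 -> c

CYK table (by increasing span):
  [0..0]={T1}  "c"  orig:{}
  [1..1]={T1}  "c"  orig:{}
  [2..2]={B,S,T0}  "a"  orig:{B,S}
  [3..3]={B,S,T0}  "a"  orig:{B,S}
  [0..1]=∅  "cc"
  [1..2]={S}  "ca"
  [2..3]={A}  "aa"
  [0..2]={S}  "cca"
  [1..3]={S}  "caa"
  [0..3]={S}  "ccaa"

S ∈ T[0,3] ⇒ YES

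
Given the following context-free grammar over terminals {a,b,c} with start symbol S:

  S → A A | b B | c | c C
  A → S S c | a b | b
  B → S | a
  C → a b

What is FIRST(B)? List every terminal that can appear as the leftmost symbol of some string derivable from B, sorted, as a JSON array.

Compute FIRST by fixpoint:
pass 1:
  A via A→a b: +{a}
  A via A→b: +{b}
  B via B→a: +{a}
  C via C→a b: +{a}
  S via S→A A: +{a,b}
  S via S→c: +{c}
  FIRST[S]={a,b,c}  FIRST[A]={a,b}  FIRST[B]={a}  FIRST[C]={a}
pass 2:
  A via A→S S c: +{c}
  B via B→S: +{b,c}
  FIRST[S]={a,b,c}  FIRST[A]={a,b,c}  FIRST[B]={a,b,c}  FIRST[C]={a}
pass 3: — fixpoint
  FIRST[S]={a,b,c}  FIRST[A]={a,b,c}  FIRST[B]={a,b,c}  FIRST[C]={a}

FIRST(B) = ["a", "b", "c"]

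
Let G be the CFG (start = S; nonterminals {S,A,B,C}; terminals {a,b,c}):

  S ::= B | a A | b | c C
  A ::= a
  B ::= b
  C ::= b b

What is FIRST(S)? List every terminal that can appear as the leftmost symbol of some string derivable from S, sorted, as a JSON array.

FIRST iteration:
iter 1:
  A via A→a: +{a}
  B via B→b: +{b}
  C via C→b b: +{b}
  S via S→B: +{b}
  S via S→a A: +{a}
  S via S→c C: +{c}
  S: {a,b,c}  A: {a}  B: {b}  C: {b}
iter 2: (stable)
  S: {a,b,c}  A: {a}  B: {b}  C: {b}

FIRST(S) = ["a", "b", "c"]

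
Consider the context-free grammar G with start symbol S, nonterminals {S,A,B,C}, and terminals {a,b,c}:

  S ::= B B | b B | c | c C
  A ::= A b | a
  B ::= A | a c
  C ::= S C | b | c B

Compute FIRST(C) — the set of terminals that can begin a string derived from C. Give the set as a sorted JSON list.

FIRST sets, iterate to fixpoint:
round 1:
  A via A→a: +{a}
  B via B→A: +{a}
  C via C→b: +{b}
  C via C→c B: +{c}
  S via S→B B: +{a}
  S via S→b B: +{b}
  S via S→c: +{c}
  S: {a,b,c}  A: {a}  B: {a}  C: {b,c}
round 2:
  C via C→S C: +{a}
  S: {a,b,c}  A: {a}  B: {a}  C: {a,b,c}
round 3: — fixpoint
  S: {a,b,c}  A: {a}  B: {a}  C: {a,b,c}

FIRST(C) = ["a", "b", "c"]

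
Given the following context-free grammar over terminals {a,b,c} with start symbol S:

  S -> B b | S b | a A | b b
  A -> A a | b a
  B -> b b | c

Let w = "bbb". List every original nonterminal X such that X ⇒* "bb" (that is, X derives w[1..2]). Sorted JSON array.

CNF form of G:
  S -> B T1 | S T1 | T0 A | T1 T1
  A -> A T0 | T1 T0
  B -> T1 T1 | c
  T0 -> a
  T1 -> b

Fill CYK table bottom-up — only the sub-triangle for w[1..2]:
  cell(1,1) b: {T1}  orig:{}
  cell(2,2) b: {T1}  orig:{}
  cell(1,2) bb: {B,S}

Original NTs in T[1,2] deriving "bb": ["B", "S"]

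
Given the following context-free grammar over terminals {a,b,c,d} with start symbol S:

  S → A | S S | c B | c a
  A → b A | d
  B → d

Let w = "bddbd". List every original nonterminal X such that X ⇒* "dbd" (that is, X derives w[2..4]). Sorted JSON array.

CNF form of G:
  S -> S S | T0 A | T1 B | T1 T2 | d
  A -> T0 A | d
  B -> d
  T0 -> b
  T1 -> c
  T2 -> a

CYK table (by increasing span) — only the sub-triangle for w[2..4]:
  [2..2]={A,B,S}  "d"
  [3..3]={T0}  "b"  orig:{}
  [4..4]={A,B,S}  "d"
  [2..3]=∅  "db"
  [3..4]={A,S}  "bd"
  [2..4]={S}  "dbd"

Original NTs in T[2,4] deriving "dbd": ["S"]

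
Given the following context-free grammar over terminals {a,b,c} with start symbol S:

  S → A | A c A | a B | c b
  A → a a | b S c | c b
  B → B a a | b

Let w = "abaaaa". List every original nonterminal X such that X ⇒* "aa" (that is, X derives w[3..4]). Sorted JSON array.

CNF form of G:
  S -> A X5 | T0 B | T0 T0 | T1 X6 | T2 T1
  A -> T0 T0 | T1 X3 | T2 T1
  B -> B X4 | b
  T0 -> a
  T1 -> b
  T2 -> c
  X3 -> S T2
  X4 -> T0 T0
  X5 -> T2 A
  X6 -> S T2

CYK table (by increasing span), restricted to cells inside w[3..4]:
  T[3,3] 'a' = {T0}  orig:{}
  T[4,4] 'a' = {T0}  orig:{}
  T[3,4] 'aa' = {A,S,X4}  orig:{A,S}

Original NTs in T[3,4] deriving "aa": ["A", "S"]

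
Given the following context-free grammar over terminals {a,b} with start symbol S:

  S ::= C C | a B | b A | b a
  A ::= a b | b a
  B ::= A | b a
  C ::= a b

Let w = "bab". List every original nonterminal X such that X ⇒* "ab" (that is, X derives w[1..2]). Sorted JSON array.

Convert to CNF:
  S -> C C | T0 B | T1 A | T1 T0
  A -> T0 T1 | T1 T0
  B -> T0 T1 | T1 T0
  C -> T0 T1
  T0 -> a
  T1 -> b

CYK table (by increasing span), restricted to cells inside w[1..2]:
  cell(1,1) a: {T0}  orig:{}
  cell(2,2) b: {T1}  orig:{}
  cell(1,2) ab: {A,B,C}

Original NTs in T[1,2] deriving "ab": ["A", "B", "C"]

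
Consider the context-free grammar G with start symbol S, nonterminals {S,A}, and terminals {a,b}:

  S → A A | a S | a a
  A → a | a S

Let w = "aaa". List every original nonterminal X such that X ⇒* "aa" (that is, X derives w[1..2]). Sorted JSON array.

Convert to CNF:
  S -> A A | T0 S | T0 T0
  A -> T0 S | a
  T0 -> a

Fill CYK table bottom-up (cells [i..j] with 1 ≤ i ≤ j ≤ 2 only):
  cell(1,1) a: {A,T0}  orig:{A}
  cell(2,2) a: {A,T0}  orig:{A}
  cell(1,2) aa: {S}

Original NTs in T[1,2] deriving "aa": ["S"]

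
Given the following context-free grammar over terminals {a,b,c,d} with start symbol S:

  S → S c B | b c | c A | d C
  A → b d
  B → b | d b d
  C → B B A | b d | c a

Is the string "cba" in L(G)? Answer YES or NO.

Convert to CNF:
  S -> S X6 | T0 T2 | T1 C | T2 A
  A -> T0 T1
  B -> T1 X4 | b
  C -> B X5 | T0 T1 | T2 T3
  T0 -> b
  T1 -> d
  T2 -> c
  T3 -> a
  X4 -> T0 T1
  X5 -> B A
  X6 -> T2 B

CYK table (by increasing span):
  [0..0]={T2}  "c"  orig:{}
  [1..1]={B,T0}  "b"  orig:{B}
  [2..2]={T3}  "a"  orig:{}
  [0..1]={X6}  "cb"  orig:{}
  [1..2]=∅  "ba"
  [0..2]=∅  "cba"

S ∉ T[0,2] ⇒ NO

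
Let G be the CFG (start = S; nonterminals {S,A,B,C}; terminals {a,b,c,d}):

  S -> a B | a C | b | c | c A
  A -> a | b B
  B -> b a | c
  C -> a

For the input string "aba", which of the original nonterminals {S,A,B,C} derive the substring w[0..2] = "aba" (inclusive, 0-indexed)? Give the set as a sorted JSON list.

CNF form of G:
  S -> T1 B | T1 C | T2 A | b | c
  A -> T0 B | a
  B -> T0 T1 | c
  C -> a
  T0 -> b
  T1 -> a
  T2 -> c

CYK table (by increasing span), restricted to cells inside w[0..2]:
  T[0,0] 'a' = {A,C,T1}  orig:{A,C}
  T[1,1] 'b' = {S,T0}  orig:{S}
  T[2,2] 'a' = {A,C,T1}  orig:{A,C}
  T[0,1] 'ab' = ∅
  T[1,2] 'ba' = {B}
  T[0,2] 'aba' = {S}

Original NTs in T[0,2] deriving "aba": ["S"]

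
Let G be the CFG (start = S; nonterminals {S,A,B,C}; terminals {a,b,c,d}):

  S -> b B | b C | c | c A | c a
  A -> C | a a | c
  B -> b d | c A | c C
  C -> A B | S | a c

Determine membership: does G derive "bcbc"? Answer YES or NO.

Convert to CNF:
  S -> T1 A | T1 T0 | T2 B | T2 C | c
  A -> A B | T0 T0 | T0 T1 | T1 A | T1 T0 | T2 B | T2 C | c
  B -> T1 A | T1 C | T2 T3
  C -> A B | T0 T1 | T1 A | T1 T0 | T2 B | T2 C | c
  T0 -> a
  T1 -> c
  T2 -> b
  T3 -> d

Fill CYK table bottom-up:
  cell(0,0) b: {T2}  orig:{}
  cell(1,1) c: {A,C,S,T1}  orig:{A,C,S}
  cell(2,2) b: {T2}  orig:{}
  cell(3,3) c: {A,C,S,T1}  orig:{A,C,S}
  cell(0,1) bc: {A,C,S}
  cell(1,2) cb: ∅
  cell(2,3) bc: {A,C,S}
  cell(0,2) bcb: ∅
  cell(1,3) cbc: {A,B,C,S}
  cell(0,3) bcbc: {A,C,S}

S ∈ T[0,3] ⇒ YES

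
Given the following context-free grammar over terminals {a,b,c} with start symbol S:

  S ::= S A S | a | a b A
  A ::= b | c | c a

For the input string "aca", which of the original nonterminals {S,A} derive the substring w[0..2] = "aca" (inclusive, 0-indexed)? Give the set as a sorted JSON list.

Convert to CNF:
  S -> S X3 | T1 X4 | a
  A -> T0 T1 | b | c
  T0 -> c
  T1 -> a
  T2 -> b
  X3 -> A S
  X4 -> T2 A

CYK fill, restricted to cells inside w[0..2]:
  [0..0]={S,T1}  "a"  orig:{S}
  [1..1]={A,T0}  "c"  orig:{A}
  [2..2]={S,T1}  "a"  orig:{S}
  [0..1]=∅  "ac"
  [1..2]={A,X3}  "ca"  orig:{A}
  [0..2]={S}  "aca"

Original NTs in T[0,2] deriving "aca": ["S"]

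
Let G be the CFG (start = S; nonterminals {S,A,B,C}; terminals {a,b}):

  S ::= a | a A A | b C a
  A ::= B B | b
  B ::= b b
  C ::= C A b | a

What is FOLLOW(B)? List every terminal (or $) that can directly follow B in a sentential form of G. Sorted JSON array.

FIRST iteration:
round 1:
  A via A→b: +{b}
  B via B→b b: +{b}
  C via C→a: +{a}
  S via S→a: +{a}
  S via S→b C a: +{b}
  S: {a,b}  A: {b}  B: {b}  C: {a}
round 2: done
  S: {a,b}  A: {b}  B: {b}  C: {a}

FOLLOW sets:
initialize: $ ∈ FOLLOW(S)
iter 1:
  A→B B: FOLLOW(B) ⊇ FIRST(B) = {b}; new: +{b}
  C→C A b: FOLLOW(C) ⊇ FIRST(A) = {b}; new: +{b}
  C→C A b: FOLLOW(A) ⊇ FIRST(b) = {b}; new: +{b}
  S→a A A: FOLLOW(A) ⊇ FOLLOW(S) ⊇ {$}; new: +{$}
  S→b C a: FOLLOW(C) ⊇ FIRST(a) = {a}; new: +{a}
  S: {$}  A: {$,b}  B: {b}  C: {a,b}
iter 2:
  A→B B: FOLLOW(B) ⊇ FOLLOW(A) ⊇ {$,b}; new: +{$}
  S: {$}  A: {$,b}  B: {$,b}  C: {a,b}
iter 3: done
  S: {$}  A: {$,b}  B: {$,b}  C: {a,b}

FOLLOW(B) = ["$", "b"]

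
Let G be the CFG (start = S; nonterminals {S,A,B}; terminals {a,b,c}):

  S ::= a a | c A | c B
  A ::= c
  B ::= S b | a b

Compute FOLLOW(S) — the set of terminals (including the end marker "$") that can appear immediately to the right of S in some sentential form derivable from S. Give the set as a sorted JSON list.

Compute FIRST by fixpoint:
pass 1:
  A via A→c: +{c}
  B via B→a b: +{a}
  S via S→a a: +{a}
  S via S→c A: +{c}
  S: {a,c}  A: {c}  B: {a}
pass 2:
  B via B→S b: +{c}
  S: {a,c}  A: {c}  B: {a,c}
pass 3: (no change)
  S: {a,c}  A: {c}  B: {a,c}

FOLLOW sets:
FOLLOW(S) := {$}
pass 1:
  B→S b: FOLLOW(S) ⊇ FIRST(b) = {b}; new: +{b}
  S→c A: FOLLOW(A) ⊇ FOLLOW(S) ⊇ {$,b}; new: +{$,b}
  S→c B: FOLLOW(B) ⊇ FOLLOW(S) ⊇ {$,b}; new: +{$,b}
  S: {$,b}  A: {$,b}  B: {$,b}
pass 2: done
  S: {$,b}  A: {$,b}  B: {$,b}

FOLLOW(S) = ["$", "b"]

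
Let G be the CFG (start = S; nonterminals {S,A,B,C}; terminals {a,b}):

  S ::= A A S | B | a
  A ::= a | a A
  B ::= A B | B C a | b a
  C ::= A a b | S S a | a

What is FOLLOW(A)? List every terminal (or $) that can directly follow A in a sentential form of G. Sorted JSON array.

Compute FIRST by fixpoint:
round 1:
  A via A→a: +{a}
  B via B→A B: +{a}
  B via B→b a: +{b}
  C via C→A a b: +{a}
  S via S→A A S: +{a}
  S via S→B: +{b}
  FIRST(S)={a,b}  FIRST(A)={a}  FIRST(B)={a,b}  FIRST(C)={a}
round 2:
  C via C→S S a: +{b}
  FIRST(S)={a,b}  FIRST(A)={a}  FIRST(B)={a,b}  FIRST(C)={a,b}
round 3: — fixpoint
  FIRST(S)={a,b}  FIRST(A)={a}  FIRST(B)={a,b}  FIRST(C)={a,b}

FOLLOW sets:
FOLLOW(S) := {$}
iter 1:
  B→A B: FOLLOW(A) ⊇ FIRST(B) = {a,b}; new: +{a,b}
  B→B C a: FOLLOW(B) ⊇ FIRST(C) = {a,b}; new: +{a,b}
  B→B C a: FOLLOW(C) ⊇ FIRST(a) = {a}; new: +{a}
  C→S S a: FOLLOW(S) ⊇ FIRST(S) = {a,b}; new: +{a,b}
  S→B: FOLLOW(B) ⊇ FOLLOW(S) ⊇ {$,a,b}; new: +{$}
  FOLLOW[S]={$,a,b}  FOLLOW[A]={a,b}  FOLLOW[B]={$,a,b}  FOLLOW[C]={a}
iter 2: (stable)
  FOLLOW[S]={$,a,b}  FOLLOW[A]={a,b}  FOLLOW[B]={$,a,b}  FOLLOW[C]={a}

FOLLOW(A) = ["a", "b"]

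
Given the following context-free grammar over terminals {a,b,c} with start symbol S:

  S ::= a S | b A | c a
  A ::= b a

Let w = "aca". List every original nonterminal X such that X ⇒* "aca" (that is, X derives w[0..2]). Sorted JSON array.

Convert to CNF:
  S -> T0 A | T1 S | T2 T1
  A -> T0 T1
  T0 -> b
  T1 -> a
  T2 -> c

CYK fill — only the sub-triangle for w[0..2]:
  cell(0,0) a: {T1}  orig:{}
  cell(1,1) c: {T2}  orig:{}
  cell(2,2) a: {T1}  orig:{}
  cell(0,1) ac: ∅
  cell(1,2) ca: {S}
  cell(0,2) aca: {S}

Original NTs in T[0,2] deriving "aca": ["S"]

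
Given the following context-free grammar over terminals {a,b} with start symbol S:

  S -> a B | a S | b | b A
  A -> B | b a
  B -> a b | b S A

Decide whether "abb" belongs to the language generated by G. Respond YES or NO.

Convert to CNF:
  S -> T0 B | T0 S | T1 A | b
  A -> T0 T1 | T1 T0 | T1 X2
  B -> T0 T1 | T1 X3
  T0 -> a
  T1 -> b
  X2 -> S A
  X3 -> S A

CYK fill:
  [0..0]={T0}  "a"  orig:{}
  [1..1]={S,T1}  "b"  orig:{S}
  [2..2]={S,T1}  "b"  orig:{S}
  [0..1]={A,B,S}  "ab"
  [1..2]=∅  "bb"
  [0..2]=∅  "abb"

S ∉ T[0,2] ⇒ NO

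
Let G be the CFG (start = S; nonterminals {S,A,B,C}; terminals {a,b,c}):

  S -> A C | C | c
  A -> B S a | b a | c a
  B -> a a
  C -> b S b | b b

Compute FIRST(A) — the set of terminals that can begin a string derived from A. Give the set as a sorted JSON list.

Compute FIRST by fixpoint:
iter 1:
  A via A→b a: +{b}
  A via A→c a: +{c}
  B via B→a a: +{a}
  C via C→b S b: +{b}
  S via S→A C: +{b,c}
  FIRST[S]={b,c}  FIRST[A]={b,c}  FIRST[B]={a}  FIRST[C]={b}
iter 2:
  A via A→B S a: +{a}
  S via S→A C: +{a}
  FIRST[S]={a,b,c}  FIRST[A]={a,b,c}  FIRST[B]={a}  FIRST[C]={b}
iter 3: done
  FIRST[S]={a,b,c}  FIRST[A]={a,b,c}  FIRST[B]={a}  FIRST[C]={b}

FIRST(A) = ["a", "b", "c"]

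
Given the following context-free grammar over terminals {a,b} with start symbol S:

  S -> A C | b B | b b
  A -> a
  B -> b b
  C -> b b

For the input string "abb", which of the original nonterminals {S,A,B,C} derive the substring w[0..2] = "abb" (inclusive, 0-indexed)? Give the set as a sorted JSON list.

CNF form of G:
  S -> A C | T0 B | T0 T0
  A -> a
  B -> T0 T0
  C -> T0 T0
  T0 -> b

CYK fill, restricted to cells inside w[0..2]:
  T[0,0] 'a' = {A}
  T[1,1] 'b' = {T0}  orig:{}
  T[2,2] 'b' = {T0}  orig:{}
  T[0,1] 'ab' = ∅
  T[1,2] 'bb' = {B,C,S}
  T[0,2] 'abb' = {S}

Original NTs in T[0,2] deriving "abb": ["S"]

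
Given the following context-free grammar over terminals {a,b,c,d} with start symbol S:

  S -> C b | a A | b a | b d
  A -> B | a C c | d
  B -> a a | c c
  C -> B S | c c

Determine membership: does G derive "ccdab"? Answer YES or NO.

CNF form of G:
  S -> C T2 | T0 A | T2 T0 | T2 T3
  A -> T0 T0 | T0 X4 | T1 T1 | d
  B -> T0 T0 | T1 T1
  C -> B S | T1 T1
  T0 -> a
  T1 -> c
  T2 -> b
  T3 -> d
  X4 -> C T1

Fill CYK table bottom-up:
  [0..0]={T1}  "c"  orig:{}
  [1..1]={T1}  "c"  orig:{}
  [2..2]={A,T3}  "d"  orig:{A}
  [3..3]={T0}  "a"  orig:{}
  [4..4]={T2}  "b"  orig:{}
  [0..1]={A,B,C}  "cc"
  [1..2]=∅  "cd"
  [2..3]=∅  "da"
  [3..4]=∅  "ab"
  [0..2]=∅  "ccd"
  [1..3]=∅  "cda"
  [2..4]=∅  "dab"
  [0..3]=∅  "ccda"
  [1..4]=∅  "cdab"
  [0..4]=∅  "ccdab"

S ∉ T[0,4] ⇒ NO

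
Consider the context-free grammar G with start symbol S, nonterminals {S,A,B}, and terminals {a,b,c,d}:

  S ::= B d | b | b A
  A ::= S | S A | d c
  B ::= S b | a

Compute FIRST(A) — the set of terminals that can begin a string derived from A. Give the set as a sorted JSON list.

FIRST iteration:
pass 1:
  A via A→d c: +{d}
  B via B→a: +{a}
  S via S→B d: +{a}
  S via S→b: +{b}
  S: {a,b}  A: {d}  B: {a}
pass 2:
  A via A→S: +{a,b}
  B via B→S b: +{b}
  S: {a,b}  A: {a,b,d}  B: {a,b}
pass 3: done
  S: {a,b}  A: {a,b,d}  B: {a,b}

FIRST(A) = ["a", "b", "d"]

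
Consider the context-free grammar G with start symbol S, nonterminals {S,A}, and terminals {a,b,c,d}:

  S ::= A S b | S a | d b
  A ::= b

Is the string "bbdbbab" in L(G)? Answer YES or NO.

Convert to CNF:
  S -> A X3 | S T1 | T2 T0
  A -> b
  T0 -> b
  T1 -> a
  T2 -> d
  X3 -> S T0

CYK table (by increasing span):
  [0..0]={A,T0}  "b"  orig:{A}
  [1..1]={A,T0}  "b"  orig:{A}
  [2..2]={T2}  "d"  orig:{}
  [3..3]={A,T0}  "b"  orig:{A}
  [4..4]={A,T0}  "b"  orig:{A}
  [5..5]={T1}  "a"  orig:{}
  [6..6]={A,T0}  "b"  orig:{A}
  [0..1]=∅  "bb"
  [1..2]=∅  "bd"
  [2..3]={S}  "db"
  [3..4]=∅  "bb"
  [4..5]=∅  "ba"
  [5..6]=∅  "ab"
  [0..2]=∅  "bbd"
  [1..3]=∅  "bdb"
  [2..4]={X3}  "dbb"  orig:{}
  [3..5]=∅  "bba"
  [4..6]=∅  "bab"
  [0..3]=∅  "bbdb"
  [1..4]={S}  "bdbb"
  [2..5]=∅  "dbba"
  [3..6]=∅  "bbab"
  [0..4]=∅  "bbdbb"
  [1..5]={S}  "bdbba"
  [2..6]=∅  "dbbab"
  [0..5]=∅  "bbdbba"
  [1..6]={X3}  "bdbbab"  orig:{}
  [0..6]={S}  "bbdbbab"

S ∈ T[0,6] ⇒ YES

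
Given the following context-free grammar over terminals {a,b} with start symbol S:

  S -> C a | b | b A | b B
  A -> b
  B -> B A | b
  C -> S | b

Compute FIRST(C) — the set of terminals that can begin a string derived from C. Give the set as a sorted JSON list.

Compute FIRST by fixpoint:
[1]
  A via A→b: +{b}
  B via B→b: +{b}
  C via C→b: +{b}
  S via S→C a: +{b}
  S: {b}  A: {b}  B: {b}  C: {b}
[2] done
  S: {b}  A: {b}  B: {b}  C: {b}

FIRST(C) = ["b"]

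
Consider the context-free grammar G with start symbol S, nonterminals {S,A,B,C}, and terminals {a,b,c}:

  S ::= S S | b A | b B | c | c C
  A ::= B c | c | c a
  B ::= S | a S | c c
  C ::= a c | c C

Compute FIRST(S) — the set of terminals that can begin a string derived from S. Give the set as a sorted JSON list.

Compute FIRST by fixpoint:
[1]
  A via A→c: +{c}
  B via B→a S: +{a}
  B via B→c c: +{c}
  C via C→a c: +{a}
  C via C→c C: +{c}
  S via S→b A: +{b}
  S via S→c: +{c}
  S: {b,c}  A: {c}  B: {a,c}  C: {a,c}
[2]
  A via A→B c: +{a}
  B via B→S: +{b}
  S: {b,c}  A: {a,c}  B: {a,b,c}  C: {a,c}
[3]
  A via A→B c: +{b}
  S: {b,c}  A: {a,b,c}  B: {a,b,c}  C: {a,c}
[4] done
  S: {b,c}  A: {a,b,c}  B: {a,b,c}  C: {a,c}

FIRST(S) = ["b", "c"]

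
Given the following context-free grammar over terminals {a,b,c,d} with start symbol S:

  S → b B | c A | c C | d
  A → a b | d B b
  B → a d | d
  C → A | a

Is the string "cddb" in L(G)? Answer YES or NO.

CNF form of G:
  S -> T1 B | T3 A | T3 C | d
  A -> T0 T1 | T2 X4
  B -> T0 T2 | d
  C -> T0 T1 | T2 X5 | a
  T0 -> a
  T1 -> b
  T2 -> d
  T3 -> c
  X4 -> B T1
  X5 -> B T1

CYK table (by increasing span):
  [0..0]={T3}  "c"  orig:{}
  [1..1]={B,S,T2}  "d"  orig:{B,S}
  [2..2]={B,S,T2}  "d"  orig:{B,S}
  [3..3]={T1}  "b"  orig:{}
  [0..1]=∅  "cd"
  [1..2]=∅  "dd"
  [2..3]={X4,X5}  "db"  orig:{}
  [0..2]=∅  "cdd"
  [1..3]={A,C}  "ddb"
  [0..3]={S}  "cddb"

S ∈ T[0,3] ⇒ YES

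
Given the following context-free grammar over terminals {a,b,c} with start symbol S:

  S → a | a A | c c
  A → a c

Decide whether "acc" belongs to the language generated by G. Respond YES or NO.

CNF form of G:
  S -> T0 A | T1 T1 | a
  A -> T0 T1
  T0 -> a
  T1 -> c

Fill CYK table bottom-up:
  T[0,0] 'a' = {S,T0}  orig:{S}
  T[1,1] 'c' = {T1}  orig:{}
  T[2,2] 'c' = {T1}  orig:{}
  T[0,1] 'ac' = {A}
  T[1,2] 'cc' = {S}
  T[0,2] 'acc' = ∅

S ∉ T[0,2] ⇒ NO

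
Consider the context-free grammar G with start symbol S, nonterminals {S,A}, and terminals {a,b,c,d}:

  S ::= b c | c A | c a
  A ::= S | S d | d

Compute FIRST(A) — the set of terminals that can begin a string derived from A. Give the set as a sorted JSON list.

FIRST iteration:
[1]
  A via A→d: +{d}
  S via S→b c: +{b}
  S via S→c A: +{c}
  S: {b,c}  A: {d}
[2]
  A via A→S: +{b,c}
  S: {b,c}  A: {b,c,d}
[3] done
  S: {b,c}  A: {b,c,d}

FIRST(A) = ["b", "c", "d"]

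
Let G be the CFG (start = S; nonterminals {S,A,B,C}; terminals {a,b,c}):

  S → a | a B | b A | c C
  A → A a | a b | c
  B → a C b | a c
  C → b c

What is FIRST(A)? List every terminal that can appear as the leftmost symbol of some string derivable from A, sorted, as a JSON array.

Compute FIRST by fixpoint:
round 1:
  A via A→a b: +{a}
  A via A→c: +{c}
  B via B→a C b: +{a}
  C via C→b c: +{b}
  S via S→a: +{a}
  S via S→b A: +{b}
  S via S→c C: +{c}
  FIRST(S)={a,b,c}  FIRST(A)={a,c}  FIRST(B)={a}  FIRST(C)={b}
round 2: done
  FIRST(S)={a,b,c}  FIRST(A)={a,c}  FIRST(B)={a}  FIRST(C)={b}

FIRST(A) = ["a", "c"]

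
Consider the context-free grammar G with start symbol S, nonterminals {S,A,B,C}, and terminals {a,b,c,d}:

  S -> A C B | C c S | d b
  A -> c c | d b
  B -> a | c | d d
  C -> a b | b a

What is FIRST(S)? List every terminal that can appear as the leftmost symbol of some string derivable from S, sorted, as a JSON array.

Compute FIRST by fixpoint:
pass 1:
  A via A→c c: +{c}
  A via A→d b: +{d}
  B via B→a: +{a}
  B via B→c: +{c}
  B via B→d d: +{d}
  C via C→a b: +{a}
  C via C→b a: +{b}
  S via S→A C B: +{c,d}
  S via S→C c S: +{a,b}
  S: {a,b,c,d}  A: {c,d}  B: {a,c,d}  C: {a,b}
pass 2: (stable)
  S: {a,b,c,d}  A: {c,d}  B: {a,c,d}  C: {a,b}

FIRST(S) = ["a", "b", "c", "d"]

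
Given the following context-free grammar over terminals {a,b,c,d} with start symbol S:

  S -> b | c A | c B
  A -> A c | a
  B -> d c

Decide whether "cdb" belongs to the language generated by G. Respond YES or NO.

CNF form of G:
  S -> T0 A | T0 B | b
  A -> A T0 | a
  B -> T1 T0
  T0 -> c
  T1 -> d

CYK table (by increasing span):
  T[0,0] 'c' = {T0}  orig:{}
  T[1,1] 'd' = {T1}  orig:{}
  T[2,2] 'b' = {S}
  T[0,1] 'cd' = ∅
  T[1,2] 'db' = ∅
  T[0,2] 'cdb' = ∅

S ∉ T[0,2] ⇒ NO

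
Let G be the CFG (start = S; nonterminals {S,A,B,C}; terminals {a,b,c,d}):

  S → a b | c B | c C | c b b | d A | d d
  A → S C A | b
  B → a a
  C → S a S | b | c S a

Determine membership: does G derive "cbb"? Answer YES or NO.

Convert to CNF:
  S -> T0 T2 | T1 B | T1 C | T1 X7 | T3 A | T3 T3
  A -> S X4 | b
  B -> T0 T0
  C -> S X5 | T1 X6 | b
  T0 -> a
  T1 -> c
  T2 -> b
  T3 -> d
  X4 -> C A
  X5 -> T0 S
  X6 -> S T0
  X7 -> T2 T2

CYK fill:
  cell(0,0) c: {T1}  orig:{}
  cell(1,1) b: {A,C,T2}  orig:{A,C}
  cell(2,2) b: {A,C,T2}  orig:{A,C}
  cell(0,1) cb: {S}
  cell(1,2) bb: {X4,X7}  orig:{}
  cell(0,2) cbb: {S}

S ∈ T[0,2] ⇒ YES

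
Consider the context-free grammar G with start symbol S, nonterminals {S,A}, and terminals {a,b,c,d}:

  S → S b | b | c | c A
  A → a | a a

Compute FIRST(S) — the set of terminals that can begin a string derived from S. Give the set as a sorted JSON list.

FIRST iteration:
pass 1:
  A via A→a: +{a}
  S via S→b: +{b}
  S via S→c: +{c}
  S: {b,c}  A: {a}
pass 2: — fixpoint
  S: {b,c}  A: {a}

FIRST(S) = ["b", "c"]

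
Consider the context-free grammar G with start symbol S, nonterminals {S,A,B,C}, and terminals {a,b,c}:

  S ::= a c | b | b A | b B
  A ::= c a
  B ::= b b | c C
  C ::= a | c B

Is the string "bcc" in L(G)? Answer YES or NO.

Convert to CNF:
  S -> T1 T0 | T2 A | T2 B | b
  A -> T0 T1
  B -> T0 C | T2 T2
  C -> T0 B | a
  T0 -> c
  T1 -> a
  T2 -> b

Fill CYK table bottom-up:
  [0..0]={S,T2}  "b"  orig:{S}
  [1..1]={T0}  "c"  orig:{}
  [2..2]={T0}  "c"  orig:{}
  [0..1]=∅  "bc"
  [1..2]=∅  "cc"
  [0..2]=∅  "bcc"

S ∉ T[0,2] ⇒ NO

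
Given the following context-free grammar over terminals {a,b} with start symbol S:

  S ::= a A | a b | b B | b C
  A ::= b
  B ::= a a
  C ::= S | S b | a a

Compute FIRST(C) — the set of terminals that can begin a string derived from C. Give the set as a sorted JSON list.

Compute FIRST by fixpoint:
pass 1:
  A via A→b: +{b}
  B via B→a a: +{a}
  C via C→a a: +{a}
  S via S→a A: +{a}
  S via S→b B: +{b}
  FIRST(S)={a,b}  FIRST(A)={b}  FIRST(B)={a}  FIRST(C)={a}
pass 2:
  C via C→S: +{b}
  FIRST(S)={a,b}  FIRST(A)={b}  FIRST(B)={a}  FIRST(C)={a,b}
pass 3: (no change)
  FIRST(S)={a,b}  FIRST(A)={b}  FIRST(B)={a}  FIRST(C)={a,b}

FIRST(C) = ["a", "b"]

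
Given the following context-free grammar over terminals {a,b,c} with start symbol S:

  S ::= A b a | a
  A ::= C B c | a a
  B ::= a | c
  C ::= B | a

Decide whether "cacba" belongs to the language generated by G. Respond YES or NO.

Convert to CNF:
  S -> A X4 | a
  A -> C X3 | T1 T1
  B -> a | c
  C -> a | c
  T0 -> c
  T1 -> a
  T2 -> b
  X3 -> B T0
  X4 -> T2 T1

CYK table (by increasing span):
  T[0,0] 'c' = {B,C,T0}  orig:{B,C}
  T[1,1] 'a' = {B,C,S,T1}  orig:{B,C,S}
  T[2,2] 'c' = {B,C,T0}  orig:{B,C}
  T[3,3] 'b' = {T2}  orig:{}
  T[4,4] 'a' = {B,C,S,T1}  orig:{B,C,S}
  T[0,1] 'ca' = ∅
  T[1,2] 'ac' = {X3}  orig:{}
  T[2,3] 'cb' = ∅
  T[3,4] 'ba' = {X4}  orig:{}
  T[0,2] 'cac' = {A}
  T[1,3] 'acb' = ∅
  T[2,4] 'cba' = ∅
  T[0,3] 'cacb' = ∅
  T[1,4] 'acba' = ∅
  T[0,4] 'cacba' = {S}

S ∈ T[0,4] ⇒ YES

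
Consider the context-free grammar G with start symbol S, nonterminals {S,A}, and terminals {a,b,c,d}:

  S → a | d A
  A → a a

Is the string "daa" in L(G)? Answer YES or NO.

Convert to CNF:
  S -> T1 A | a
  A -> T0 T0
  T0 -> a
  T1 -> d

CYK fill:
  T[0,0] 'd' = {T1}  orig:{}
  T[1,1] 'a' = {S,T0}  orig:{S}
  T[2,2] 'a' = {S,T0}  orig:{S}
  T[0,1] 'da' = ∅
  T[1,2] 'aa' = {A}
  T[0,2] 'daa' = {S}

S ∈ T[0,2] ⇒ YES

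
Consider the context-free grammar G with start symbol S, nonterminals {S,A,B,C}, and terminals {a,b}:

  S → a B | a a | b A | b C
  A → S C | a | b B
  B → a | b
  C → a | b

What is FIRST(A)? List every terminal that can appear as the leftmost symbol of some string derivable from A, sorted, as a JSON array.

FIRST iteration:
[1]
  A via A→a: +{a}
  A via A→b B: +{b}
  B via B→a: +{a}
  B via B→b: +{b}
  C via C→a: +{a}
  C via C→b: +{b}
  S via S→a B: +{a}
  S via S→b A: +{b}
  FIRST[S]={a,b}  FIRST[A]={a,b}  FIRST[B]={a,b}  FIRST[C]={a,b}
[2] — fixpoint
  FIRST[S]={a,b}  FIRST[A]={a,b}  FIRST[B]={a,b}  FIRST[C]={a,b}

FIRST(A) = ["a", "b"]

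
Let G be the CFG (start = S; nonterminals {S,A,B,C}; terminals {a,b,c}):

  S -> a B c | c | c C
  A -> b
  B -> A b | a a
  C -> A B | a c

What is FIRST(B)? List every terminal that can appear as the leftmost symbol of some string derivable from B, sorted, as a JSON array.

FIRST sets, iterate to fixpoint:
[1]
  A via A→b: +{b}
  B via B→A b: +{b}
  B via B→a a: +{a}
  C via C→A B: +{b}
  C via C→a c: +{a}
  S via S→a B c: +{a}
  S via S→c: +{c}
  S: {a,c}  A: {b}  B: {a,b}  C: {a,b}
[2] done
  S: {a,c}  A: {b}  B: {a,b}  C: {a,b}

FIRST(B) = ["a", "b"]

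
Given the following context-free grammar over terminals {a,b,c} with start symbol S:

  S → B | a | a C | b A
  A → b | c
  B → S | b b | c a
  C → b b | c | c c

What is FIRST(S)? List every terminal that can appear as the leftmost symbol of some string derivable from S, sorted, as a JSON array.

FIRST sets, iterate to fixpoint:
iter 1:
  A via A→b: +{b}
  A via A→c: +{c}
  B via B→b b: +{b}
  B via B→c a: +{c}
  C via C→b b: +{b}
  C via C→c: +{c}
  S via S→B: +{b,c}
  S via S→a: +{a}
  FIRST[S]={a,b,c}  FIRST[A]={b,c}  FIRST[B]={b,c}  FIRST[C]={b,c}
iter 2:
  B via B→S: +{a}
  FIRST[S]={a,b,c}  FIRST[A]={b,c}  FIRST[B]={a,b,c}  FIRST[C]={b,c}
iter 3: — fixpoint
  FIRST[S]={a,b,c}  FIRST[A]={b,c}  FIRST[B]={a,b,c}  FIRST[C]={b,c}

FIRST(S) = ["a", "b", "c"]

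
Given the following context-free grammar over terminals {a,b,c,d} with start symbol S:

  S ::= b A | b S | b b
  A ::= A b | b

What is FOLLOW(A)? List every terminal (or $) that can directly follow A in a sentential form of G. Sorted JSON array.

FIRST sets, iterate to fixpoint:
iter 1:
  A via A→b: +{b}
  S via S→b A: +{b}
  FIRST(S)={b}  FIRST(A)={b}
iter 2: done
  FIRST(S)={b}  FIRST(A)={b}

Compute FOLLOW by fixpoint:
seed FOLLOW(S) with $
[1]
  A→A b: FOLLOW(A) ⊇ FIRST(b) = {b}; new: +{b}
  S→b A: FOLLOW(A) ⊇ FOLLOW(S) ⊇ {$}; new: +{$}
  FOLLOW[S]={$}  FOLLOW[A]={$,b}
[2] (no change)
  FOLLOW[S]={$}  FOLLOW[A]={$,b}

FOLLOW(A) = ["$", "b"]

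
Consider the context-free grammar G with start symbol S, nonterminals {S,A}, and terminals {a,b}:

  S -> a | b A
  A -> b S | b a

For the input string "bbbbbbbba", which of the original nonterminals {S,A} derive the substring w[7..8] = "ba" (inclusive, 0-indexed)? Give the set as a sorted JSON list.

Convert to CNF:
  S -> T0 A | a
  A -> T0 S | T0 T1
  T0 -> b
  T1 -> a

CYK fill — only the sub-triangle for w[7..8]:
  [7..7]={T0}  "b"  orig:{}
  [8..8]={S,T1}  "a"  orig:{S}
  [7..8]={A}  "ba"

Original NTs in T[7,8] deriving "ba": ["A"]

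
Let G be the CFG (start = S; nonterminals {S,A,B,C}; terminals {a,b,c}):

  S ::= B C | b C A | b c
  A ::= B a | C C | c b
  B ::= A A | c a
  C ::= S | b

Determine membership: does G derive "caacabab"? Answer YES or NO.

CNF form of G:
  S -> B C | T2 T1 | T2 X4
  A -> B T0 | C C | T1 T2
  B -> A A | T1 T0
  C -> B C | T2 T1 | T2 X3 | b
  T0 -> a
  T1 -> c
  T2 -> b
  X3 -> C A
  X4 -> C A

CYK fill:
  cell(0,0) c: {T1}  orig:{}
  cell(1,1) a: {T0}  orig:{}
  cell(2,2) a: {T0}  orig:{}
  cell(3,3) c: {T1}  orig:{}
  cell(4,4) a: {T0}  orig:{}
  cell(5,5) b: {C,T2}  orig:{C}
  cell(6,6) a: {T0}  orig:{}
  cell(7,7) b: {C,T2}  orig:{C}
  cell(0,1) ca: {B}
  cell(1,2) aa: ∅
  cell(2,3) ac: ∅
  cell(3,4) ca: {B}
  cell(4,5) ab: ∅
  cell(5,6) ba: ∅
  cell(6,7) ab: ∅
  cell(0,2) caa: {A}
  cell(1,3) aac: ∅
  cell(2,4) aca: ∅
  cell(3,5) cab: {C,S}
  cell(4,6) aba: ∅
  cell(5,7) bab: ∅
  cell(0,3) caac: ∅
  cell(1,4) aaca: ∅
  cell(2,5) acab: ∅
  cell(3,6) caba: ∅
  cell(4,7) abab: ∅
  cell(0,4) caaca: ∅
  cell(1,5) aacab: ∅
  cell(2,6) acaba: ∅
  cell(3,7) cabab: ∅
  cell(0,5) caacab: ∅
  cell(1,6) aacaba: ∅
  cell(2,7) acabab: ∅
  cell(0,6) caacaba: ∅
  cell(1,7) aacabab: ∅
  cell(0,7) caacabab: ∅

S ∉ T[0,7] ⇒ NO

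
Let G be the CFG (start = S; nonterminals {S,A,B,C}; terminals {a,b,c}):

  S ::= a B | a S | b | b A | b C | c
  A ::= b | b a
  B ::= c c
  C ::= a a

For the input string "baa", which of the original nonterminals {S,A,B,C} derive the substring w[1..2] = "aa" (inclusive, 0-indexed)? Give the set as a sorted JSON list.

Convert to CNF:
  S -> T0 A | T0 C | T1 B | T1 S | b | c
  A -> T0 T1 | b
  B -> T2 T2
  C -> T1 T1
  T0 -> b
  T1 -> a
  T2 -> c

CYK fill (cells [i..j] with 1 ≤ i ≤ j ≤ 2 only):
  cell(1,1) a: {T1}  orig:{}
  cell(2,2) a: {T1}  orig:{}
  cell(1,2) aa: {C}

Original NTs in T[1,2] deriving "aa": ["C"]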